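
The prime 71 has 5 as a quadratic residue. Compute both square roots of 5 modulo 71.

17, 54

Since 71 ≡ 3 (mod 4), a square root of 5 is 5^((71+1)/4) = 5^18 mod 71.
Repeated squaring: 5^2≡25, 5^4≡57, 5^8≡54, 5^16≡5 (mod 71).
5^18 = 5^(16+2) ≡ 54 (mod 71).
Check: 54² = 2916 ≡ 5 (mod 71). The two roots are 17 and 54.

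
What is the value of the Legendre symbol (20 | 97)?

-1

Euler's criterion: (20/97) ≡ 20^48 (mod 97).
20^2 ≡ 12 (mod 97)
20^4 ≡ 47 (mod 97)
20^8 ≡ 75 (mod 97)
20^16 ≡ 96 (mod 97)
20^32 ≡ 1 (mod 97)
20^48 = 20^(32+16) ≡ 96 (mod 97).
Result is 96 ≡ −1, so (20/97) = −1.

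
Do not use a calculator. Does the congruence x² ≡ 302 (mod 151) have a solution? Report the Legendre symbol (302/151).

First reduce: 302 ≡ 0 (mod 151).
Top reduces to 0: gcd > 1, so the symbol is 0.

0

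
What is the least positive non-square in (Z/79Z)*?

(2/79) = +1, so 2 is a residue.
(3/79) = −1, so 3 is the smallest positive non-residue mod 79.

3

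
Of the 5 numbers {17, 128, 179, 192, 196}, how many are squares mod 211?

2

(17/211) = -1 → non-residue.
(128/211) = -1 → non-residue.
(179/211) = +1 → QR.
(192/211) = -1 → non-residue.
(196/211) = +1 → QR.
Total quadratic residues among the 5: 2.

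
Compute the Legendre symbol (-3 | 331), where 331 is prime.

Euler's criterion: (-3/331) ≡ 328^165 (mod 331).
328^2 ≡ 9 (mod 331)
328^4 ≡ 81 (mod 331)
328^8 ≡ 272 (mod 331)
328^16 ≡ 171 (mod 331)
328^32 ≡ 113 (mod 331)
328^64 ≡ 191 (mod 331)
328^128 ≡ 71 (mod 331)
328^165 = 328^(128+32+4+1) ≡ 1 (mod 331).
Result is 1, so (-3/331) = 1.

1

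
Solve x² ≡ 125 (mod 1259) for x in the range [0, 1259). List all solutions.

Since 1259 ≡ 3 (mod 4), a square root of 125 is 125^((1259+1)/4) = 125^315 mod 1259.
Repeated squaring: 125^2≡517, 125^4≡381, 125^8≡376, 125^16≡368, 125^32≡711, 125^64≡662, 125^128≡112, 125^256≡1213 (mod 1259).
125^315 = 125^(256+32+16+8+2+1) ≡ 355 (mod 1259).
Check: 355² = 126025 ≡ 125 (mod 1259). The two roots are 355 and 904.

355, 904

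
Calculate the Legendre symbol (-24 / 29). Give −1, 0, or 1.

1

First reduce: -24 ≡ 5 (mod 29).
Reciprocity: 5 ≡ 1 and 29 ≡ 1 (mod 4), so (5/29) = +(29/5).
Reduce top mod 5: now compute (4/5).
Pull out 2^2: since 5 ≡ 5 (mod 8), (2/5) = -1, so (2/5)^2 = +1.
Reached (1/5) = 1. Collecting the sign flips along the way, the symbol is +1.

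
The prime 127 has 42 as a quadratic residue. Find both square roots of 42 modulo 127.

13, 114

Since 127 ≡ 3 (mod 4), a square root of 42 is 42^((127+1)/4) = 42^32 mod 127.
Repeated squaring: 42^2≡113, 42^4≡69, 42^8≡62, 42^16≡34, 42^32≡13 (mod 127).
42^32 = 42^(32) ≡ 13 (mod 127).
Check: 13² = 169 ≡ 42 (mod 127). The two roots are 13 and 114.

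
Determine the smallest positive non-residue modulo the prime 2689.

(2/2689) = +1, so 2 is a residue.
(3/2689) = +1, so 3 is a residue.
(4/2689) = +1, so 4 is a residue.
(5/2689) = +1, so 5 is a residue.
(6/2689) = +1, so 6 is a residue.
(7/2689) = +1, so 7 is a residue.
(8/2689) = +1, so 8 is a residue.
(9/2689) = +1, so 9 is a residue.
(10/2689) = +1, so 10 is a residue.
(11/2689) = +1, so 11 is a residue.
(12/2689) = +1, so 12 is a residue.
(13/2689) = −1, so 13 is the smallest positive non-residue mod 2689.

13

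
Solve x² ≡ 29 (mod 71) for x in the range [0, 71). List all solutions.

10, 61

Since 71 ≡ 3 (mod 4), a square root of 29 is 29^((71+1)/4) = 29^18 mod 71.
Repeated squaring: 29^2≡60, 29^4≡50, 29^8≡15, 29^16≡12 (mod 71).
29^18 = 29^(16+2) ≡ 10 (mod 71).
Check: 10² = 100 ≡ 29 (mod 71). The two roots are 10 and 61.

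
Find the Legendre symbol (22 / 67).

Euler's criterion: (22/67) ≡ 22^33 (mod 67).
22^2 ≡ 15 (mod 67)
22^4 ≡ 24 (mod 67)
22^8 ≡ 40 (mod 67)
22^16 ≡ 59 (mod 67)
22^32 ≡ 64 (mod 67)
22^33 = 22^(32+1) ≡ 1 (mod 67).
Result is 1, so (22/67) = 1.

1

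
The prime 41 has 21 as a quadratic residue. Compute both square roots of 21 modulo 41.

41 ≡ 1 (mod 4), so we find a root by search.
Trying successive values, 12² = 144 ≡ 21 (mod 41). The other root is 41 − 12 = 29.

12, 29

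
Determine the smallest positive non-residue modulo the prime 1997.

2

(2/1997) = −1, so 2 is the smallest positive non-residue mod 1997.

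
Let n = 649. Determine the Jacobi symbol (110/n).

Pull out 2: since 649 ≡ 1 (mod 8), (2/649) = +1.
Reciprocity: 55 ≡ 3 and 649 ≡ 1 (mod 4), so (55/649) = +(649/55).
Reduce top mod 55: now compute (44/55).
Pull out 2^2: since 55 ≡ 7 (mod 8), (2/55) = +1, so (2/55)^2 = +1.
Reciprocity: 11 ≡ 3 and 55 ≡ 3 (mod 4), so (11/55) = −(55/11).
Reduce top mod 11: now compute (0/11).
Top reduces to 0: gcd > 1, so the symbol is 0.

0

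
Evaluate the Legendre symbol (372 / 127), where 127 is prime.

First reduce: 372 ≡ 118 (mod 127).
Pull out 2: since 127 ≡ 7 (mod 8), (2/127) = +1.
Reciprocity: 59 ≡ 3 and 127 ≡ 3 (mod 4), so (59/127) = −(127/59).
Reduce top mod 59: now compute (9/59).
Reciprocity: 9 ≡ 1 and 59 ≡ 3 (mod 4), so (9/59) = +(59/9).
Reduce top mod 9: now compute (5/9).
Reciprocity: 5 ≡ 1 and 9 ≡ 1 (mod 4), so (5/9) = +(9/5).
Reduce top mod 5: now compute (4/5).
Pull out 2^2: since 5 ≡ 5 (mod 8), (2/5) = -1, so (2/5)^2 = +1.
Reached (1/5) = 1. Collecting the sign flips along the way, the symbol is -1.

-1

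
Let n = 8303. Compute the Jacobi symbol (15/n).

Reciprocity: 15 ≡ 3 and 8303 ≡ 3 (mod 4), so (15/8303) = −(8303/15).
Reduce top mod 15: now compute (8/15).
Pull out 2^3: since 15 ≡ 7 (mod 8), (2/15) = +1, so (2/15)^3 = +1.
Reached (1/15) = 1. Collecting the sign flips along the way, the symbol is -1.

-1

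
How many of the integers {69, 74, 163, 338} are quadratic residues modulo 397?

(69/397) = +1 → QR.
(74/397) = -1 → non-residue.
(163/397) = +1 → QR.
(338/397) = -1 → non-residue.
Total quadratic residues among the 4: 2.

2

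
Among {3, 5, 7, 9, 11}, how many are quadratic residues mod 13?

(3/13) = +1 → QR.
(5/13) = -1 → non-residue.
(7/13) = -1 → non-residue.
(9/13) = +1 → QR.
(11/13) = -1 → non-residue.
Total quadratic residues among the 5: 2.

2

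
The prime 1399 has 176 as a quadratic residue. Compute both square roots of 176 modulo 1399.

Since 1399 ≡ 3 (mod 4), a square root of 176 is 176^((1399+1)/4) = 176^350 mod 1399.
Repeated squaring: 176^2≡198, 176^4≡32, 176^8≡1024, 176^16≡725, 176^32≡1000, 176^64≡1114, 176^128≡83, 176^256≡1293 (mod 1399).
176^350 = 176^(256+64+16+8+4+2) ≡ 1187 (mod 1399).
Check: 1187² = 1408969 ≡ 176 (mod 1399). The two roots are 212 and 1187.

212, 1187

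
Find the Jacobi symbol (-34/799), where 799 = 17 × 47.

First reduce: -34 ≡ 765 (mod 799).
Reciprocity: 765 ≡ 1 and 799 ≡ 3 (mod 4), so (765/799) = +(799/765).
Reduce top mod 765: now compute (34/765).
Pull out 2: since 765 ≡ 5 (mod 8), (2/765) = -1.
Reciprocity: 17 ≡ 1 and 765 ≡ 1 (mod 4), so (17/765) = +(765/17).
Reduce top mod 17: now compute (0/17).
Top reduces to 0: gcd > 1, so the symbol is 0.

0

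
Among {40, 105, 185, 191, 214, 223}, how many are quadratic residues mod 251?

2

(40/251) = -1 → non-residue.
(105/251) = +1 → QR.
(185/251) = -1 → non-residue.
(191/251) = -1 → non-residue.
(214/251) = +1 → QR.
(223/251) = -1 → non-residue.
Total quadratic residues among the 6: 2.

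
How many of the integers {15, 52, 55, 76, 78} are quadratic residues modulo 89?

2

(15/89) = -1 → non-residue.
(52/89) = -1 → non-residue.
(55/89) = +1 → QR.
(76/89) = -1 → non-residue.
(78/89) = +1 → QR.
Total quadratic residues among the 5: 2.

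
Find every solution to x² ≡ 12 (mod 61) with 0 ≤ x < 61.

16, 45

61 ≡ 1 (mod 4), so we find a root by search.
Trying successive values, 16² = 256 ≡ 12 (mod 61). The other root is 61 − 16 = 45.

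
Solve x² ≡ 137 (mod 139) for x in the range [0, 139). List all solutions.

Since 139 ≡ 3 (mod 4), a square root of 137 is 137^((139+1)/4) = 137^35 mod 139.
Repeated squaring: 137^2≡4, 137^4≡16, 137^8≡117, 137^16≡67, 137^32≡41 (mod 139).
137^35 = 137^(32+2+1) ≡ 89 (mod 139).
Check: 89² = 7921 ≡ 137 (mod 139). The two roots are 50 and 89.

50, 89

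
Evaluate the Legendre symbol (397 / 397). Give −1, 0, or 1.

0

First reduce: 397 ≡ 0 (mod 397).
Top reduces to 0: gcd > 1, so the symbol is 0.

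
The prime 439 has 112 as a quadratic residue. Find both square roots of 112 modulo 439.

218, 221

Since 439 ≡ 3 (mod 4), a square root of 112 is 112^((439+1)/4) = 112^110 mod 439.
Repeated squaring: 112^2≡252, 112^4≡288, 112^8≡412, 112^16≡290, 112^32≡251, 112^64≡224 (mod 439).
112^110 = 112^(64+32+8+4+2) ≡ 218 (mod 439).
Check: 218² = 47524 ≡ 112 (mod 439). The two roots are 218 and 221.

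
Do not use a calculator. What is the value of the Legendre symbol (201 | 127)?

1

First reduce: 201 ≡ 74 (mod 127).
Pull out 2: since 127 ≡ 7 (mod 8), (2/127) = +1.
Reciprocity: 37 ≡ 1 and 127 ≡ 3 (mod 4), so (37/127) = +(127/37).
Reduce top mod 37: now compute (16/37).
Pull out 2^4: since 37 ≡ 5 (mod 8), (2/37) = -1, so (2/37)^4 = +1.
Reached (1/37) = 1. Collecting the sign flips along the way, the symbol is +1.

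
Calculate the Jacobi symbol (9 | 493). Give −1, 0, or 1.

Reciprocity: 9 ≡ 1 and 493 ≡ 1 (mod 4), so (9/493) = +(493/9).
Reduce top mod 9: now compute (7/9).
Reciprocity: 7 ≡ 3 and 9 ≡ 1 (mod 4), so (7/9) = +(9/7).
Reduce top mod 7: now compute (2/7).
Pull out 2: since 7 ≡ 7 (mod 8), (2/7) = +1.
Reached (1/7) = 1. Collecting the sign flips along the way, the symbol is +1.

1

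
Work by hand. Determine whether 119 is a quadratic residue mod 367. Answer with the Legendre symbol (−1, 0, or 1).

-1

Reciprocity: 119 ≡ 3 and 367 ≡ 3 (mod 4), so (119/367) = −(367/119).
Reduce top mod 119: now compute (10/119).
Pull out 2: since 119 ≡ 7 (mod 8), (2/119) = +1.
Reciprocity: 5 ≡ 1 and 119 ≡ 3 (mod 4), so (5/119) = +(119/5).
Reduce top mod 5: now compute (4/5).
Pull out 2^2: since 5 ≡ 5 (mod 8), (2/5) = -1, so (2/5)^2 = +1.
Reached (1/5) = 1. Collecting the sign flips along the way, the symbol is -1.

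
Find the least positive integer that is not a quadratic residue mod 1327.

3

(2/1327) = +1, so 2 is a residue.
(3/1327) = −1, so 3 is the smallest positive non-residue mod 1327.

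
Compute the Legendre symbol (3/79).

Euler's criterion: (3/79) ≡ 3^39 (mod 79).
3^2 ≡ 9 (mod 79)
3^4 ≡ 2 (mod 79)
3^8 ≡ 4 (mod 79)
3^16 ≡ 16 (mod 79)
3^32 ≡ 19 (mod 79)
3^39 = 3^(32+4+2+1) ≡ 78 (mod 79).
Result is 78 ≡ −1, so (3/79) = −1.

-1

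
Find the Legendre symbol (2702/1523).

1

First reduce: 2702 ≡ 1179 (mod 1523).
Reciprocity: 1179 ≡ 3 and 1523 ≡ 3 (mod 4), so (1179/1523) = −(1523/1179).
Reduce top mod 1179: now compute (344/1179).
Pull out 2^3: since 1179 ≡ 3 (mod 8), (2/1179) = -1, so (2/1179)^3 = -1.
Reciprocity: 43 ≡ 3 and 1179 ≡ 3 (mod 4), so (43/1179) = −(1179/43).
Reduce top mod 43: now compute (18/43).
Pull out 2: since 43 ≡ 3 (mod 8), (2/43) = -1.
Reciprocity: 9 ≡ 1 and 43 ≡ 3 (mod 4), so (9/43) = +(43/9).
Reduce top mod 9: now compute (7/9).
Reciprocity: 7 ≡ 3 and 9 ≡ 1 (mod 4), so (7/9) = +(9/7).
Reduce top mod 7: now compute (2/7).
Pull out 2: since 7 ≡ 7 (mod 8), (2/7) = +1.
Reached (1/7) = 1. Collecting the sign flips along the way, the symbol is +1.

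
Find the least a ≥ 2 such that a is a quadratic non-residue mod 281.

3

(2/281) = +1, so 2 is a residue.
(3/281) = −1, so 3 is the smallest positive non-residue mod 281.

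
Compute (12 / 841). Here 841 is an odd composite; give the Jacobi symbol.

Pull out 2^2: since 841 ≡ 1 (mod 8), (2/841) = +1, so (2/841)^2 = +1.
Reciprocity: 3 ≡ 3 and 841 ≡ 1 (mod 4), so (3/841) = +(841/3).
Reduce top mod 3: now compute (1/3).
Reached (1/3) = 1. Collecting the sign flips along the way, the symbol is +1.

1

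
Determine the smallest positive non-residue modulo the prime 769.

7

(2/769) = +1, so 2 is a residue.
(3/769) = +1, so 3 is a residue.
(4/769) = +1, so 4 is a residue.
(5/769) = +1, so 5 is a residue.
(6/769) = +1, so 6 is a residue.
(7/769) = −1, so 7 is the smallest positive non-residue mod 769.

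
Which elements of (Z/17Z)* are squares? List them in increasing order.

Square k = 1,…,8 (k and 17−k give the same square):
1²=1, 2²=4, 3²=9, 4²=16, 5²≡8, 6²≡2, 7²≡15, 8²≡13 (mod 17).
So the quadratic residues mod 17 are {1, 2, 4, 8, 9, 13, 15, 16}.

1, 2, 4, 8, 9, 13, 15, 16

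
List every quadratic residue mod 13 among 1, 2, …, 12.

Square k = 1,…,6 (k and 13−k give the same square):
1²=1, 2²=4, 3²=9, 4²≡3, 5²≡12, 6²≡10 (mod 13).
So the quadratic residues mod 13 are {1, 3, 4, 9, 10, 12}.

1,3,4,9,10,12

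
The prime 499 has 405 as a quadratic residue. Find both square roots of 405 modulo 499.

49, 450

Since 499 ≡ 3 (mod 4), a square root of 405 is 405^((499+1)/4) = 405^125 mod 499.
Repeated squaring: 405^2≡353, 405^4≡358, 405^8≡420, 405^16≡253, 405^32≡137, 405^64≡306 (mod 499).
405^125 = 405^(64+32+16+8+4+1) ≡ 49 (mod 499).
Check: 49² = 2401 ≡ 405 (mod 499). The two roots are 49 and 450.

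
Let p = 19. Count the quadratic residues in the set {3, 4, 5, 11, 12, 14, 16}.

(3/19) = -1 → non-residue.
(4/19) = +1 → QR.
(5/19) = +1 → QR.
(11/19) = +1 → QR.
(12/19) = -1 → non-residue.
(14/19) = -1 → non-residue.
(16/19) = +1 → QR.
Total quadratic residues among the 7: 4.

4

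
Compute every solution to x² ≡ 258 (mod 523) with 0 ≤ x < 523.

236, 287

Since 523 ≡ 3 (mod 4), a square root of 258 is 258^((523+1)/4) = 258^131 mod 523.
Repeated squaring: 258^2≡143, 258^4≡52, 258^8≡89, 258^16≡76, 258^32≡23, 258^64≡6, 258^128≡36 (mod 523).
258^131 = 258^(128+2+1) ≡ 287 (mod 523).
Check: 287² = 82369 ≡ 258 (mod 523). The two roots are 236 and 287.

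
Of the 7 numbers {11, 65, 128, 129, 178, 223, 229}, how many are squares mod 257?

5

(11/257) = +1 → QR.
(65/257) = -1 → non-residue.
(128/257) = +1 → QR.
(129/257) = +1 → QR.
(178/257) = +1 → QR.
(223/257) = +1 → QR.
(229/257) = -1 → non-residue.
Total quadratic residues among the 7: 5.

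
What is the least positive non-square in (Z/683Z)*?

2

(2/683) = −1, so 2 is the smallest positive non-residue mod 683.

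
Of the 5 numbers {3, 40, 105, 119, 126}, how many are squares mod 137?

(3/137) = -1 → non-residue.
(40/137) = -1 → non-residue.
(105/137) = +1 → QR.
(119/137) = +1 → QR.
(126/137) = +1 → QR.
Total quadratic residues among the 5: 3.

3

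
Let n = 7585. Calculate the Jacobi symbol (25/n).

0

Reciprocity: 25 ≡ 1 and 7585 ≡ 1 (mod 4), so (25/7585) = +(7585/25).
Reduce top mod 25: now compute (10/25).
Pull out 2: since 25 ≡ 1 (mod 8), (2/25) = +1.
Reciprocity: 5 ≡ 1 and 25 ≡ 1 (mod 4), so (5/25) = +(25/5).
Reduce top mod 5: now compute (0/5).
Top reduces to 0: gcd > 1, so the symbol is 0.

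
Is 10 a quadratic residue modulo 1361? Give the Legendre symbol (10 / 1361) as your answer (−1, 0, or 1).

1

Pull out 2: since 1361 ≡ 1 (mod 8), (2/1361) = +1.
Reciprocity: 5 ≡ 1 and 1361 ≡ 1 (mod 4), so (5/1361) = +(1361/5).
Reduce top mod 5: now compute (1/5).
Reached (1/5) = 1. Collecting the sign flips along the way, the symbol is +1.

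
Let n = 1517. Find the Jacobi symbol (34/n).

Pull out 2: since 1517 ≡ 5 (mod 8), (2/1517) = -1.
Reciprocity: 17 ≡ 1 and 1517 ≡ 1 (mod 4), so (17/1517) = +(1517/17).
Reduce top mod 17: now compute (4/17).
Pull out 2^2: since 17 ≡ 1 (mod 8), (2/17) = +1, so (2/17)^2 = +1.
Reached (1/17) = 1. Collecting the sign flips along the way, the symbol is -1.

-1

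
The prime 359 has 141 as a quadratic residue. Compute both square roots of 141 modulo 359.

44, 315

Since 359 ≡ 3 (mod 4), a square root of 141 is 141^((359+1)/4) = 141^90 mod 359.
Repeated squaring: 141^2≡136, 141^4≡187, 141^8≡146, 141^16≡135, 141^32≡275, 141^64≡235 (mod 359).
141^90 = 141^(64+16+8+2) ≡ 44 (mod 359).
Check: 44² = 1936 ≡ 141 (mod 359). The two roots are 44 and 315.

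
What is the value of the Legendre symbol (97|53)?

Euler's criterion: (97/53) ≡ 44^26 (mod 53).
44^2 ≡ 28 (mod 53)
44^4 ≡ 42 (mod 53)
44^8 ≡ 15 (mod 53)
44^16 ≡ 13 (mod 53)
44^26 = 44^(16+8+2) ≡ 1 (mod 53).
Result is 1, so (97/53) = 1.

1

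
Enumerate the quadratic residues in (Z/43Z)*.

Square k = 1,…,21 (k and 43−k give the same square):
1²=1, 2²=4, 3²=9, 4²=16, 5²=25, 6²=36, 7²≡6, 8²≡21, 9²≡38, 10²≡14, 11²≡35, 12²≡15, 13²≡40, 14²≡24, 15²≡10, 16²≡41, 17²≡31, 18²≡23, 19²≡17, 20²≡13, 21²≡11 (mod 43).
So the quadratic residues mod 43 are {1, 4, 6, 9, 10, 11, 13, 14, 15, 16, 17, 21, 23, 24, 25, 31, 35, 36, 38, 40, 41}.

1 4 6 9 10 11 13 14 15 16 17 21 23 24 25 31 35 36 38 40 41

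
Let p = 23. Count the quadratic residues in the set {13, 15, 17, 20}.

(13/23) = +1 → QR.
(15/23) = -1 → non-residue.
(17/23) = -1 → non-residue.
(20/23) = -1 → non-residue.
Total quadratic residues among the 4: 1.

1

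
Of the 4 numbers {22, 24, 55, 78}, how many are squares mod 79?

(22/79) = +1 → QR.
(24/79) = -1 → non-residue.
(55/79) = +1 → QR.
(78/79) = -1 → non-residue.
Total quadratic residues among the 4: 2.

2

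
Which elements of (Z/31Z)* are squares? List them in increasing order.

Square k = 1,…,15 (k and 31−k give the same square):
1²=1, 2²=4, 3²=9, 4²=16, 5²=25, 6²≡5, 7²≡18, 8²≡2, 9²≡19, 10²≡7, 11²≡28, 12²≡20, 13²≡14, 14²≡10, 15²≡8 (mod 31).
So the quadratic residues mod 31 are {1, 2, 4, 5, 7, 8, 9, 10, 14, 16, 18, 19, 20, 25, 28}.

1 2 4 5 7 8 9 10 14 16 18 19 20 25 28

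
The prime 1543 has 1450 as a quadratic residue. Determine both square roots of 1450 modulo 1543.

299, 1244

Since 1543 ≡ 3 (mod 4), a square root of 1450 is 1450^((1543+1)/4) = 1450^386 mod 1543.
Repeated squaring: 1450^2≡934, 1450^4≡561, 1450^8≡1492, 1450^16≡1058, 1450^32≡689, 1450^64≡1020, 1450^128≡418, 1450^256≡365 (mod 1543).
1450^386 = 1450^(256+128+2) ≡ 1244 (mod 1543).
Check: 1244² = 1547536 ≡ 1450 (mod 1543). The two roots are 299 and 1244.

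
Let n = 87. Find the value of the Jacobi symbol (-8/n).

First reduce: -8 ≡ 79 (mod 87).
Reciprocity: 79 ≡ 3 and 87 ≡ 3 (mod 4), so (79/87) = −(87/79).
Reduce top mod 79: now compute (8/79).
Pull out 2^3: since 79 ≡ 7 (mod 8), (2/79) = +1, so (2/79)^3 = +1.
Reached (1/79) = 1. Collecting the sign flips along the way, the symbol is -1.

-1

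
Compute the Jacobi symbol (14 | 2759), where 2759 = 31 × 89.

-1

Pull out 2: since 2759 ≡ 7 (mod 8), (2/2759) = +1.
Reciprocity: 7 ≡ 3 and 2759 ≡ 3 (mod 4), so (7/2759) = −(2759/7).
Reduce top mod 7: now compute (1/7).
Reached (1/7) = 1. Collecting the sign flips along the way, the symbol is -1.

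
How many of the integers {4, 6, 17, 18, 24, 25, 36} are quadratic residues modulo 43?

6

(4/43) = +1 → QR.
(6/43) = +1 → QR.
(17/43) = +1 → QR.
(18/43) = -1 → non-residue.
(24/43) = +1 → QR.
(25/43) = +1 → QR.
(36/43) = +1 → QR.
Total quadratic residues among the 7: 6.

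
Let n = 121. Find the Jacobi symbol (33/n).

0

Reciprocity: 33 ≡ 1 and 121 ≡ 1 (mod 4), so (33/121) = +(121/33).
Reduce top mod 33: now compute (22/33).
Pull out 2: since 33 ≡ 1 (mod 8), (2/33) = +1.
Reciprocity: 11 ≡ 3 and 33 ≡ 1 (mod 4), so (11/33) = +(33/11).
Reduce top mod 11: now compute (0/11).
Top reduces to 0: gcd > 1, so the symbol is 0.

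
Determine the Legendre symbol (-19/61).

1

Euler's criterion: (-19/61) ≡ 42^30 (mod 61).
42^2 ≡ 56 (mod 61)
42^4 ≡ 25 (mod 61)
42^8 ≡ 15 (mod 61)
42^16 ≡ 42 (mod 61)
42^30 = 42^(16+8+4+2) ≡ 1 (mod 61).
Result is 1, so (-19/61) = 1.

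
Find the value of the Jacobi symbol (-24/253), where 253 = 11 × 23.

-1

First reduce: -24 ≡ 229 (mod 253).
Reciprocity: 229 ≡ 1 and 253 ≡ 1 (mod 4), so (229/253) = +(253/229).
Reduce top mod 229: now compute (24/229).
Pull out 2^3: since 229 ≡ 5 (mod 8), (2/229) = -1, so (2/229)^3 = -1.
Reciprocity: 3 ≡ 3 and 229 ≡ 1 (mod 4), so (3/229) = +(229/3).
Reduce top mod 3: now compute (1/3).
Reached (1/3) = 1. Collecting the sign flips along the way, the symbol is -1.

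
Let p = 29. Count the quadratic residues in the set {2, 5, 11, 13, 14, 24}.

3

(2/29) = -1 → non-residue.
(5/29) = +1 → QR.
(11/29) = -1 → non-residue.
(13/29) = +1 → QR.
(14/29) = -1 → non-residue.
(24/29) = +1 → QR.
Total quadratic residues among the 6: 3.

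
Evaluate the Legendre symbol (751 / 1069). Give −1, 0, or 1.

-1

Euler's criterion: (751/1069) ≡ 751^534 (mod 1069).
751^2 ≡ 638 (mod 1069)
751^4 ≡ 824 (mod 1069)
751^8 ≡ 161 (mod 1069)
751^16 ≡ 265 (mod 1069)
751^32 ≡ 740 (mod 1069)
751^64 ≡ 272 (mod 1069)
751^128 ≡ 223 (mod 1069)
751^256 ≡ 555 (mod 1069)
751^512 ≡ 153 (mod 1069)
751^534 = 751^(512+16+4+2) ≡ 1068 (mod 1069).
Result is 1068 ≡ −1, so (751/1069) = −1.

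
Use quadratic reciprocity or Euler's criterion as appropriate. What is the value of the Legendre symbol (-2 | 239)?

-1

First reduce: -2 ≡ 237 (mod 239).
Reciprocity: 237 ≡ 1 and 239 ≡ 3 (mod 4), so (237/239) = +(239/237).
Reduce top mod 237: now compute (2/237).
Pull out 2: since 237 ≡ 5 (mod 8), (2/237) = -1.
Reached (1/237) = 1. Collecting the sign flips along the way, the symbol is -1.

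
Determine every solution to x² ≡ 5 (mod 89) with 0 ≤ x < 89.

89 ≡ 1 (mod 4), so we find a root by search.
Trying successive values, 19² = 361 ≡ 5 (mod 89). The other root is 89 − 19 = 70.

19, 70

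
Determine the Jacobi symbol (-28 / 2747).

First reduce: -28 ≡ 2719 (mod 2747).
Reciprocity: 2719 ≡ 3 and 2747 ≡ 3 (mod 4), so (2719/2747) = −(2747/2719).
Reduce top mod 2719: now compute (28/2719).
Pull out 2^2: since 2719 ≡ 7 (mod 8), (2/2719) = +1, so (2/2719)^2 = +1.
Reciprocity: 7 ≡ 3 and 2719 ≡ 3 (mod 4), so (7/2719) = −(2719/7).
Reduce top mod 7: now compute (3/7).
Reciprocity: 3 ≡ 3 and 7 ≡ 3 (mod 4), so (3/7) = −(7/3).
Reduce top mod 3: now compute (1/3).
Reached (1/3) = 1. Collecting the sign flips along the way, the symbol is -1.

-1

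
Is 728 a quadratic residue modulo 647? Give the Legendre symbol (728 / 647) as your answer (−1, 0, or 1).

First reduce: 728 ≡ 81 (mod 647).
Reciprocity: 81 ≡ 1 and 647 ≡ 3 (mod 4), so (81/647) = +(647/81).
Reduce top mod 81: now compute (80/81).
Pull out 2^4: since 81 ≡ 1 (mod 8), (2/81) = +1, so (2/81)^4 = +1.
Reciprocity: 5 ≡ 1 and 81 ≡ 1 (mod 4), so (5/81) = +(81/5).
Reduce top mod 5: now compute (1/5).
Reached (1/5) = 1. Collecting the sign flips along the way, the symbol is +1.

1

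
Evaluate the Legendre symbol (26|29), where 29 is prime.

-1

Pull out 2: since 29 ≡ 5 (mod 8), (2/29) = -1.
Reciprocity: 13 ≡ 1 and 29 ≡ 1 (mod 4), so (13/29) = +(29/13).
Reduce top mod 13: now compute (3/13).
Reciprocity: 3 ≡ 3 and 13 ≡ 1 (mod 4), so (3/13) = +(13/3).
Reduce top mod 3: now compute (1/3).
Reached (1/3) = 1. Collecting the sign flips along the way, the symbol is -1.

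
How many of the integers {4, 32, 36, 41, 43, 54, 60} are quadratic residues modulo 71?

(4/71) = +1 → QR.
(32/71) = +1 → QR.
(36/71) = +1 → QR.
(41/71) = -1 → non-residue.
(43/71) = +1 → QR.
(54/71) = +1 → QR.
(60/71) = +1 → QR.
Total quadratic residues among the 7: 6.

6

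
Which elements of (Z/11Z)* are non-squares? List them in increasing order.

2, 6, 7, 8, 10

Square k = 1,…,5 (k and 11−k give the same square):
1²=1, 2²=4, 3²=9, 4²≡5, 5²≡3 (mod 11).
The residues are {1, 3, 4, 5, 9}; the non-residues are the remaining 5 nonzero classes.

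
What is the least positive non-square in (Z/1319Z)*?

(2/1319) = +1, so 2 is a residue.
(3/1319) = +1, so 3 is a residue.
(4/1319) = +1, so 4 is a residue.
(5/1319) = +1, so 5 is a residue.
(6/1319) = +1, so 6 is a residue.
(7/1319) = +1, so 7 is a residue.
(8/1319) = +1, so 8 is a residue.
(9/1319) = +1, so 9 is a residue.
(10/1319) = +1, so 10 is a residue.
(11/1319) = +1, so 11 is a residue.
(12/1319) = +1, so 12 is a residue.
(13/1319) = −1, so 13 is the smallest positive non-residue mod 1319.

13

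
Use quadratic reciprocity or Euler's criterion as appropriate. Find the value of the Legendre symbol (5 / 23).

-1

Euler's criterion: (5/23) ≡ 5^11 (mod 23).
5^2 ≡ 2 (mod 23)
5^4 ≡ 4 (mod 23)
5^8 ≡ 16 (mod 23)
5^11 = 5^(8+2+1) ≡ 22 (mod 23).
Result is 22 ≡ −1, so (5/23) = −1.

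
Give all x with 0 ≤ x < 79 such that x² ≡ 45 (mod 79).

Since 79 ≡ 3 (mod 4), a square root of 45 is 45^((79+1)/4) = 45^20 mod 79.
Repeated squaring: 45^2≡50, 45^4≡51, 45^8≡73, 45^16≡36 (mod 79).
45^20 = 45^(16+4) ≡ 19 (mod 79).
Check: 19² = 361 ≡ 45 (mod 79). The two roots are 19 and 60.

19, 60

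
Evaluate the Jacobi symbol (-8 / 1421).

First reduce: -8 ≡ 1413 (mod 1421).
Reciprocity: 1413 ≡ 1 and 1421 ≡ 1 (mod 4), so (1413/1421) = +(1421/1413).
Reduce top mod 1413: now compute (8/1413).
Pull out 2^3: since 1413 ≡ 5 (mod 8), (2/1413) = -1, so (2/1413)^3 = -1.
Reached (1/1413) = 1. Collecting the sign flips along the way, the symbol is -1.

-1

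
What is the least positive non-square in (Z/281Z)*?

(2/281) = +1, so 2 is a residue.
(3/281) = −1, so 3 is the smallest positive non-residue mod 281.

3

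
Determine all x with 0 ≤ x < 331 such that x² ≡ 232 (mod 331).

35, 296

Since 331 ≡ 3 (mod 4), a square root of 232 is 232^((331+1)/4) = 232^83 mod 331.
Repeated squaring: 232^2≡202, 232^4≡91, 232^8≡6, 232^16≡36, 232^32≡303, 232^64≡122 (mod 331).
232^83 = 232^(64+16+2+1) ≡ 296 (mod 331).
Check: 296² = 87616 ≡ 232 (mod 331). The two roots are 35 and 296.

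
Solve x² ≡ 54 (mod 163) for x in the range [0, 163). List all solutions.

Since 163 ≡ 3 (mod 4), a square root of 54 is 54^((163+1)/4) = 54^41 mod 163.
Repeated squaring: 54^2≡145, 54^4≡161, 54^8≡4, 54^16≡16, 54^32≡93 (mod 163).
54^41 = 54^(32+8+1) ≡ 39 (mod 163).
Check: 39² = 1521 ≡ 54 (mod 163). The two roots are 39 and 124.

39, 124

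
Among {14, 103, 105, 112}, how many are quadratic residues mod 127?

1

(14/127) = -1 → non-residue.
(103/127) = +1 → QR.
(105/127) = -1 → non-residue.
(112/127) = -1 → non-residue.
Total quadratic residues among the 4: 1.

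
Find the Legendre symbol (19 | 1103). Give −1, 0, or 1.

Reciprocity: 19 ≡ 3 and 1103 ≡ 3 (mod 4), so (19/1103) = −(1103/19).
Reduce top mod 19: now compute (1/19).
Reached (1/19) = 1. Collecting the sign flips along the way, the symbol is -1.

-1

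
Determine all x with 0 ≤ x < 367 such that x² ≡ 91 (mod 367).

100, 267

Since 367 ≡ 3 (mod 4), a square root of 91 is 91^((367+1)/4) = 91^92 mod 367.
Repeated squaring: 91^2≡207, 91^4≡277, 91^8≡26, 91^16≡309, 91^32≡61, 91^64≡51 (mod 367).
91^92 = 91^(64+16+8+4) ≡ 100 (mod 367).
Check: 100² = 10000 ≡ 91 (mod 367). The two roots are 100 and 267.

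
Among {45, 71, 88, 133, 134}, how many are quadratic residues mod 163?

4

(45/163) = -1 → non-residue.
(71/163) = +1 → QR.
(88/163) = +1 → QR.
(133/163) = +1 → QR.
(134/163) = +1 → QR.
Total quadratic residues among the 5: 4.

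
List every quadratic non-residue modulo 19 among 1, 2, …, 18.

Square k = 1,…,9 (k and 19−k give the same square):
1²=1, 2²=4, 3²=9, 4²=16, 5²≡6, 6²≡17, 7²≡11, 8²≡7, 9²≡5 (mod 19).
The residues are {1, 4, 5, 6, 7, 9, 11, 16, 17}; the non-residues are the remaining 9 nonzero classes.

2 3 8 10 12 13 14 15 18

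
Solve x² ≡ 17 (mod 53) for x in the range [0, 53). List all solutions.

53 ≡ 1 (mod 4), so we find a root by search.
Trying successive values, 21² = 441 ≡ 17 (mod 53). The other root is 53 − 21 = 32.

21, 32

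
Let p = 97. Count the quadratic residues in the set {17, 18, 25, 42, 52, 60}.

2

(17/97) = -1 → non-residue.
(18/97) = +1 → QR.
(25/97) = +1 → QR.
(42/97) = -1 → non-residue.
(52/97) = -1 → non-residue.
(60/97) = -1 → non-residue.
Total quadratic residues among the 6: 2.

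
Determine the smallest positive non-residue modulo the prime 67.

(2/67) = −1, so 2 is the smallest positive non-residue mod 67.

2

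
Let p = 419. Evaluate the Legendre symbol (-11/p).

First reduce: -11 ≡ 408 (mod 419).
Pull out 2^3: since 419 ≡ 3 (mod 8), (2/419) = -1, so (2/419)^3 = -1.
Reciprocity: 51 ≡ 3 and 419 ≡ 3 (mod 4), so (51/419) = −(419/51).
Reduce top mod 51: now compute (11/51).
Reciprocity: 11 ≡ 3 and 51 ≡ 3 (mod 4), so (11/51) = −(51/11).
Reduce top mod 11: now compute (7/11).
Reciprocity: 7 ≡ 3 and 11 ≡ 3 (mod 4), so (7/11) = −(11/7).
Reduce top mod 7: now compute (4/7).
Pull out 2^2: since 7 ≡ 7 (mod 8), (2/7) = +1, so (2/7)^2 = +1.
Reached (1/7) = 1. Collecting the sign flips along the way, the symbol is +1.

1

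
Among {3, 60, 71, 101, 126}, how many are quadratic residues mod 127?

(3/127) = -1 → non-residue.
(60/127) = +1 → QR.
(71/127) = +1 → QR.
(101/127) = -1 → non-residue.
(126/127) = -1 → non-residue.
Total quadratic residues among the 5: 2.

2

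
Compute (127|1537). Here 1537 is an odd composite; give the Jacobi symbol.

1

Reciprocity: 127 ≡ 3 and 1537 ≡ 1 (mod 4), so (127/1537) = +(1537/127).
Reduce top mod 127: now compute (13/127).
Reciprocity: 13 ≡ 1 and 127 ≡ 3 (mod 4), so (13/127) = +(127/13).
Reduce top mod 13: now compute (10/13).
Pull out 2: since 13 ≡ 5 (mod 8), (2/13) = -1.
Reciprocity: 5 ≡ 1 and 13 ≡ 1 (mod 4), so (5/13) = +(13/5).
Reduce top mod 5: now compute (3/5).
Reciprocity: 3 ≡ 3 and 5 ≡ 1 (mod 4), so (3/5) = +(5/3).
Reduce top mod 3: now compute (2/3).
Pull out 2: since 3 ≡ 3 (mod 8), (2/3) = -1.
Reached (1/3) = 1. Collecting the sign flips along the way, the symbol is +1.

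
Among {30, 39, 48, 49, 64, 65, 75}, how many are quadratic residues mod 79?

3

(30/79) = -1 → non-residue.
(39/79) = -1 → non-residue.
(48/79) = -1 → non-residue.
(49/79) = +1 → QR.
(64/79) = +1 → QR.
(65/79) = +1 → QR.
(75/79) = -1 → non-residue.
Total quadratic residues among the 7: 3.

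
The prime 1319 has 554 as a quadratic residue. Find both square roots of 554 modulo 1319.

606, 713

Since 1319 ≡ 3 (mod 4), a square root of 554 is 554^((1319+1)/4) = 554^330 mod 1319.
Repeated squaring: 554^2≡908, 554^4≡89, 554^8≡7, 554^16≡49, 554^32≡1082, 554^64≡771, 554^128≡891, 554^256≡1162 (mod 1319).
554^330 = 554^(256+64+8+2) ≡ 606 (mod 1319).
Check: 606² = 367236 ≡ 554 (mod 1319). The two roots are 606 and 713.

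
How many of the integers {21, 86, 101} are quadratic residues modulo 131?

2

(21/131) = +1 → QR.
(86/131) = -1 → non-residue.
(101/131) = +1 → QR.
Total quadratic residues among the 3: 2.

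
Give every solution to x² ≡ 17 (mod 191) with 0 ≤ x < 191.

Since 191 ≡ 3 (mod 4), a square root of 17 is 17^((191+1)/4) = 17^48 mod 191.
Repeated squaring: 17^2≡98, 17^4≡54, 17^8≡51, 17^16≡118, 17^32≡172 (mod 191).
17^48 = 17^(32+16) ≡ 50 (mod 191).
Check: 50² = 2500 ≡ 17 (mod 191). The two roots are 50 and 141.

50, 141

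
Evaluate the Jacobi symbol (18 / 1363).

Pull out 2: since 1363 ≡ 3 (mod 8), (2/1363) = -1.
Reciprocity: 9 ≡ 1 and 1363 ≡ 3 (mod 4), so (9/1363) = +(1363/9).
Reduce top mod 9: now compute (4/9).
Pull out 2^2: since 9 ≡ 1 (mod 8), (2/9) = +1, so (2/9)^2 = +1.
Reached (1/9) = 1. Collecting the sign flips along the way, the symbol is -1.

-1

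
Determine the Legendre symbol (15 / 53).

Euler's criterion: (15/53) ≡ 15^26 (mod 53).
15^2 ≡ 13 (mod 53)
15^4 ≡ 10 (mod 53)
15^8 ≡ 47 (mod 53)
15^16 ≡ 36 (mod 53)
15^26 = 15^(16+8+2) ≡ 1 (mod 53).
Result is 1, so (15/53) = 1.

1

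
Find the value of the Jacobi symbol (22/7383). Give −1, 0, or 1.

Pull out 2: since 7383 ≡ 7 (mod 8), (2/7383) = +1.
Reciprocity: 11 ≡ 3 and 7383 ≡ 3 (mod 4), so (11/7383) = −(7383/11).
Reduce top mod 11: now compute (2/11).
Pull out 2: since 11 ≡ 3 (mod 8), (2/11) = -1.
Reached (1/11) = 1. Collecting the sign flips along the way, the symbol is +1.

1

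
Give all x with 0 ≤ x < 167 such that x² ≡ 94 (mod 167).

42, 125

Since 167 ≡ 3 (mod 4), a square root of 94 is 94^((167+1)/4) = 94^42 mod 167.
Repeated squaring: 94^2≡152, 94^4≡58, 94^8≡24, 94^16≡75, 94^32≡114 (mod 167).
94^42 = 94^(32+8+2) ≡ 42 (mod 167).
Check: 42² = 1764 ≡ 94 (mod 167). The two roots are 42 and 125.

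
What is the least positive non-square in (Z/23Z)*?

5

(2/23) = +1, so 2 is a residue.
(3/23) = +1, so 3 is a residue.
(4/23) = +1, so 4 is a residue.
(5/23) = −1, so 5 is the smallest positive non-residue mod 23.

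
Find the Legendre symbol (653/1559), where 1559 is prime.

1

Reciprocity: 653 ≡ 1 and 1559 ≡ 3 (mod 4), so (653/1559) = +(1559/653).
Reduce top mod 653: now compute (253/653).
Reciprocity: 253 ≡ 1 and 653 ≡ 1 (mod 4), so (253/653) = +(653/253).
Reduce top mod 253: now compute (147/253).
Reciprocity: 147 ≡ 3 and 253 ≡ 1 (mod 4), so (147/253) = +(253/147).
Reduce top mod 147: now compute (106/147).
Pull out 2: since 147 ≡ 3 (mod 8), (2/147) = -1.
Reciprocity: 53 ≡ 1 and 147 ≡ 3 (mod 4), so (53/147) = +(147/53).
Reduce top mod 53: now compute (41/53).
Reciprocity: 41 ≡ 1 and 53 ≡ 1 (mod 4), so (41/53) = +(53/41).
Reduce top mod 41: now compute (12/41).
Pull out 2^2: since 41 ≡ 1 (mod 8), (2/41) = +1, so (2/41)^2 = +1.
Reciprocity: 3 ≡ 3 and 41 ≡ 1 (mod 4), so (3/41) = +(41/3).
Reduce top mod 3: now compute (2/3).
Pull out 2: since 3 ≡ 3 (mod 8), (2/3) = -1.
Reached (1/3) = 1. Collecting the sign flips along the way, the symbol is +1.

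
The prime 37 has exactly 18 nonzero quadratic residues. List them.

1, 3, 4, 7, 9, 10, 11, 12, 16, 21, 25, 26, 27, 28, 30, 33, 34, 36

Square k = 1,…,18 (k and 37−k give the same square):
1²=1, 2²=4, 3²=9, 4²=16, 5²=25, 6²=36, 7²≡12, 8²≡27, 9²≡7, 10²≡26, 11²≡10, 12²≡33, 13²≡21, 14²≡11, 15²≡3, 16²≡34, 17²≡30, 18²≡28 (mod 37).
So the quadratic residues mod 37 are {1, 3, 4, 7, 9, 10, 11, 12, 16, 21, 25, 26, 27, 28, 30, 33, 34, 36}.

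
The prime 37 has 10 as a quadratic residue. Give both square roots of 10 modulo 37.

11, 26

37 ≡ 1 (mod 4), so we find a root by search.
Trying successive values, 11² = 121 ≡ 10 (mod 37). The other root is 37 − 11 = 26.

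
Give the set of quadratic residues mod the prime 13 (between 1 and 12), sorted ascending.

1 3 4 9 10 12

Square k = 1,…,6 (k and 13−k give the same square):
1²=1, 2²=4, 3²=9, 4²≡3, 5²≡12, 6²≡10 (mod 13).
So the quadratic residues mod 13 are {1, 3, 4, 9, 10, 12}.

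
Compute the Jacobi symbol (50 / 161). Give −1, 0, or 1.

Pull out 2: since 161 ≡ 1 (mod 8), (2/161) = +1.
Reciprocity: 25 ≡ 1 and 161 ≡ 1 (mod 4), so (25/161) = +(161/25).
Reduce top mod 25: now compute (11/25).
Reciprocity: 11 ≡ 3 and 25 ≡ 1 (mod 4), so (11/25) = +(25/11).
Reduce top mod 11: now compute (3/11).
Reciprocity: 3 ≡ 3 and 11 ≡ 3 (mod 4), so (3/11) = −(11/3).
Reduce top mod 3: now compute (2/3).
Pull out 2: since 3 ≡ 3 (mod 8), (2/3) = -1.
Reached (1/3) = 1. Collecting the sign flips along the way, the symbol is +1.

1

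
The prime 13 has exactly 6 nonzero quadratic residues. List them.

Square k = 1,…,6 (k and 13−k give the same square):
1²=1, 2²=4, 3²=9, 4²≡3, 5²≡12, 6²≡10 (mod 13).
So the quadratic residues mod 13 are {1, 3, 4, 9, 10, 12}.

1, 3, 4, 9, 10, 12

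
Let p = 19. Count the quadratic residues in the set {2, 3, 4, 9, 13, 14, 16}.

3

(2/19) = -1 → non-residue.
(3/19) = -1 → non-residue.
(4/19) = +1 → QR.
(9/19) = +1 → QR.
(13/19) = -1 → non-residue.
(14/19) = -1 → non-residue.
(16/19) = +1 → QR.
Total quadratic residues among the 7: 3.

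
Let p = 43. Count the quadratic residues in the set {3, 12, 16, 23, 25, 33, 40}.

(3/43) = -1 → non-residue.
(12/43) = -1 → non-residue.
(16/43) = +1 → QR.
(23/43) = +1 → QR.
(25/43) = +1 → QR.
(33/43) = -1 → non-residue.
(40/43) = +1 → QR.
Total quadratic residues among the 7: 4.

4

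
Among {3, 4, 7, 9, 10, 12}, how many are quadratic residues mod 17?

2

(3/17) = -1 → non-residue.
(4/17) = +1 → QR.
(7/17) = -1 → non-residue.
(9/17) = +1 → QR.
(10/17) = -1 → non-residue.
(12/17) = -1 → non-residue.
Total quadratic residues among the 6: 2.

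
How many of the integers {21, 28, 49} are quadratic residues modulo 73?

1

(21/73) = -1 → non-residue.
(28/73) = -1 → non-residue.
(49/73) = +1 → QR.
Total quadratic residues among the 3: 1.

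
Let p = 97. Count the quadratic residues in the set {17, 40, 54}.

1

(17/97) = -1 → non-residue.
(40/97) = -1 → non-residue.
(54/97) = +1 → QR.
Total quadratic residues among the 3: 1.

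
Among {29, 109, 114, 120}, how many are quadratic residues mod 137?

(29/137) = -1 → non-residue.
(109/137) = +1 → QR.
(114/137) = -1 → non-residue.
(120/137) = +1 → QR.
Total quadratic residues among the 4: 2.

2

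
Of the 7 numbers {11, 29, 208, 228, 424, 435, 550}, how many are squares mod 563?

5

(11/563) = +1 → QR.
(29/563) = -1 → non-residue.
(208/563) = +1 → QR.
(228/563) = +1 → QR.
(424/563) = +1 → QR.
(435/563) = +1 → QR.
(550/563) = -1 → non-residue.
Total quadratic residues among the 7: 5.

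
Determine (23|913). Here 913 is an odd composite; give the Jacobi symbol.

Reciprocity: 23 ≡ 3 and 913 ≡ 1 (mod 4), so (23/913) = +(913/23).
Reduce top mod 23: now compute (16/23).
Pull out 2^4: since 23 ≡ 7 (mod 8), (2/23) = +1, so (2/23)^4 = +1.
Reached (1/23) = 1. Collecting the sign flips along the way, the symbol is +1.

1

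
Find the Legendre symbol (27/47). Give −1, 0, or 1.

1

Reciprocity: 27 ≡ 3 and 47 ≡ 3 (mod 4), so (27/47) = −(47/27).
Reduce top mod 27: now compute (20/27).
Pull out 2^2: since 27 ≡ 3 (mod 8), (2/27) = -1, so (2/27)^2 = +1.
Reciprocity: 5 ≡ 1 and 27 ≡ 3 (mod 4), so (5/27) = +(27/5).
Reduce top mod 5: now compute (2/5).
Pull out 2: since 5 ≡ 5 (mod 8), (2/5) = -1.
Reached (1/5) = 1. Collecting the sign flips along the way, the symbol is +1.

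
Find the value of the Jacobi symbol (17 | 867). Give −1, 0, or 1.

0

Reciprocity: 17 ≡ 1 and 867 ≡ 3 (mod 4), so (17/867) = +(867/17).
Reduce top mod 17: now compute (0/17).
Top reduces to 0: gcd > 1, so the symbol is 0.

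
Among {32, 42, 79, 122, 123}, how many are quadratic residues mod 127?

4

(32/127) = +1 → QR.
(42/127) = +1 → QR.
(79/127) = +1 → QR.
(122/127) = +1 → QR.
(123/127) = -1 → non-residue.
Total quadratic residues among the 5: 4.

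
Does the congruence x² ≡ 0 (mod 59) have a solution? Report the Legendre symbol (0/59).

Top reduces to 0: gcd > 1, so the symbol is 0.

0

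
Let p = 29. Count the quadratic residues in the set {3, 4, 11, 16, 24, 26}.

(3/29) = -1 → non-residue.
(4/29) = +1 → QR.
(11/29) = -1 → non-residue.
(16/29) = +1 → QR.
(24/29) = +1 → QR.
(26/29) = -1 → non-residue.
Total quadratic residues among the 6: 3.

3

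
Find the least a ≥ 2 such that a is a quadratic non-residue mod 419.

2

(2/419) = −1, so 2 is the smallest positive non-residue mod 419.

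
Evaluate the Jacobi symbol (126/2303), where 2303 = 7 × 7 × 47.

Pull out 2: since 2303 ≡ 7 (mod 8), (2/2303) = +1.
Reciprocity: 63 ≡ 3 and 2303 ≡ 3 (mod 4), so (63/2303) = −(2303/63).
Reduce top mod 63: now compute (35/63).
Reciprocity: 35 ≡ 3 and 63 ≡ 3 (mod 4), so (35/63) = −(63/35).
Reduce top mod 35: now compute (28/35).
Pull out 2^2: since 35 ≡ 3 (mod 8), (2/35) = -1, so (2/35)^2 = +1.
Reciprocity: 7 ≡ 3 and 35 ≡ 3 (mod 4), so (7/35) = −(35/7).
Reduce top mod 7: now compute (0/7).
Top reduces to 0: gcd > 1, so the symbol is 0.

0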